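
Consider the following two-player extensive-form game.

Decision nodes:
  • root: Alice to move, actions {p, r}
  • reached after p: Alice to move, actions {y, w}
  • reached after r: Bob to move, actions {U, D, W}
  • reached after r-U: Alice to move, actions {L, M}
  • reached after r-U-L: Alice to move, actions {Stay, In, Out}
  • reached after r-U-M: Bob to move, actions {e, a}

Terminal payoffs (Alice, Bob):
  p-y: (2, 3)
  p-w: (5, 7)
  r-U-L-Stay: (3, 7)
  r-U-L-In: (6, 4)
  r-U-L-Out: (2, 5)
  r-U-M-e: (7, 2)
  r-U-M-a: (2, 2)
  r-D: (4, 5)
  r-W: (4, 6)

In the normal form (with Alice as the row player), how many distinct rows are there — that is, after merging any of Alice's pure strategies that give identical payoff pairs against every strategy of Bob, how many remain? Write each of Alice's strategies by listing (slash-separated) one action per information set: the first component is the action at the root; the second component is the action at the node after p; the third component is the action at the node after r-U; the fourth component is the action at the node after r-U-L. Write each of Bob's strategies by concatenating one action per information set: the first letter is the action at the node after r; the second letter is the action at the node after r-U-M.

6

Alice has 24 pure strategies: p/y/L/Stay, p/y/L/In, p/y/L/Out, p/y/M/Stay, p/y/M/In, p/y/M/Out, p/w/L/Stay, p/w/L/In, p/w/L/Out, p/w/M/Stay, p/w/M/In, p/w/M/Out, r/y/L/Stay, r/y/L/In, r/y/L/Out, r/y/M/Stay, r/y/M/In, r/y/M/Out, r/w/L/Stay, r/w/L/In, r/w/L/Out, r/w/M/Stay, r/w/M/In, r/w/M/Out. Columns: Ue, Ua, De, Da, We, Wa.
{p/y/L/Stay, p/y/L/In, p/y/L/Out, p/y/M/Stay, p/y/M/In, p/y/M/Out} → row (2,3) (2,3) (2,3) (2,3) (2,3) (2,3)
{p/w/L/Stay, p/w/L/In, p/w/L/Out, p/w/M/Stay, p/w/M/In, p/w/M/Out} → row (5,7) (5,7) (5,7) (5,7) (5,7) (5,7)
{r/y/L/Stay, r/w/L/Stay} → row (3,7) (3,7) (4,5) (4,5) (4,6) (4,6)
{r/y/L/In, r/w/L/In} → row (6,4) (6,4) (4,5) (4,5) (4,6) (4,6)
{r/y/L/Out, r/w/L/Out} → row (2,5) (2,5) (4,5) (4,5) (4,6) (4,6)
{r/y/M/Stay, r/y/M/In, r/y/M/Out, r/w/M/Stay, r/w/M/In, r/w/M/Out} → row (7,2) (2,2) (4,5) (4,5) (4,6) (4,6)
That's 6 distinct rows out of 24 strategies.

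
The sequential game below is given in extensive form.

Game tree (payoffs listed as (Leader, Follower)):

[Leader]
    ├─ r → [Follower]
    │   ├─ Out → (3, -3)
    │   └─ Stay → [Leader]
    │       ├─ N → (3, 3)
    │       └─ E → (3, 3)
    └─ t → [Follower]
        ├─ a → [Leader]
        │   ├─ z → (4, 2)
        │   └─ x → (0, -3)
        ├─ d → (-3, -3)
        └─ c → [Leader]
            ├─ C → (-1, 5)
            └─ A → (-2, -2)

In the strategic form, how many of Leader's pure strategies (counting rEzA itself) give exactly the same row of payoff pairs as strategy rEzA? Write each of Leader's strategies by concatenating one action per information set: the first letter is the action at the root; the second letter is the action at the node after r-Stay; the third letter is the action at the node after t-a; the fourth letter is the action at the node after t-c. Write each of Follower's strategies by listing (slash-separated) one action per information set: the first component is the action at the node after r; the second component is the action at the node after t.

8

Row for rEzA (columns Out/a, Out/d, Out/c, Stay/a, Stay/d, Stay/c): (3,-3) (3,-3) (3,-3) (3,3) (3,3) (3,3).
Under rEzA, Leader's choice at the node after t-a and at the node after t-c can never be reached regardless of what Follower does, so varying those choices leaves every outcome unchanged.
Holding the reachable choices fixed and varying the unreachable ones freely already gives 2 × 2 = 4 equivalent strategies.
Checking the remaining rows, rNzC, rNzA, rNxC, rNxA also happen to give the same payoffs in every column, bringing the total to 8: rNzC, rNzA, rNxC, rNxA, rEzC, rEzA, rExC, rExA.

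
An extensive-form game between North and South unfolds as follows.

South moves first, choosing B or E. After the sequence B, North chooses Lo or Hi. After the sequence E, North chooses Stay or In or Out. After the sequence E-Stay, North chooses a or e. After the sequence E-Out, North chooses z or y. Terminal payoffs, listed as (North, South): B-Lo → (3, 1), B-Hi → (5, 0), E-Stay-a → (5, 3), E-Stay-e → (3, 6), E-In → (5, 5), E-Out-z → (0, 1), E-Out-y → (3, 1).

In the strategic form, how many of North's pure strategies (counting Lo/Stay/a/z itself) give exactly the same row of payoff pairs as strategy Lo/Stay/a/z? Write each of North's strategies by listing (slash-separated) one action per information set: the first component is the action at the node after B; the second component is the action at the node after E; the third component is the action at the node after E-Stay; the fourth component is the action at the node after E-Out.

Row for Lo/Stay/a/z (columns B, E): (3,1) (5,3).
Under Lo/Stay/a/z, North's choice at the node after E-Out can never be reached regardless of what South does, so varying those choices leaves every outcome unchanged.
Holding the reachable choices fixed and varying the unreachable one freely already gives 2 equivalent strategies.
No other strategy reproduces this row, so those 2 are the full class: Lo/Stay/a/z, Lo/Stay/a/y.

2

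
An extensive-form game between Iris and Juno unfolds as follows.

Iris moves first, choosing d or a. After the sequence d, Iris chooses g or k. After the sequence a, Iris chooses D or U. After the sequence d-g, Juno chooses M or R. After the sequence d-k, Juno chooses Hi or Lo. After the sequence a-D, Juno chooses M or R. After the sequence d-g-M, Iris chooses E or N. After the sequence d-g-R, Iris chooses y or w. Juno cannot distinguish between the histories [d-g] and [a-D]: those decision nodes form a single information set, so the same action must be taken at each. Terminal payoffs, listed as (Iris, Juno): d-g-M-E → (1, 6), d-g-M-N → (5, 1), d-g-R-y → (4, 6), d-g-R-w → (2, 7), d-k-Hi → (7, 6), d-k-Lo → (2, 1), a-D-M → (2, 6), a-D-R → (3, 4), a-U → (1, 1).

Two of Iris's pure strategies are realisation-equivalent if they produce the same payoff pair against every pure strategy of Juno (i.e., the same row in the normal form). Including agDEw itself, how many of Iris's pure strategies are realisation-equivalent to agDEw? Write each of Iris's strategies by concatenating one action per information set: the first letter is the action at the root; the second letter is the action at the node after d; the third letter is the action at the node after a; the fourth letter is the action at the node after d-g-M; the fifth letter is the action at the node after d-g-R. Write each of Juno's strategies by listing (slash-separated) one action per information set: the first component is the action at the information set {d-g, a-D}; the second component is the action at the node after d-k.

Row for agDEw (columns M/Hi, M/Lo, R/Hi, R/Lo): (2,6) (2,6) (3,4) (3,4).
Under agDEw, Iris's choice at the node after d and at the node after d-g-M and at the node after d-g-R can never be reached regardless of what Juno does, so varying those choices leaves every outcome unchanged.
Holding the reachable choices fixed and varying the unreachable ones freely already gives 2 × 2 × 2 = 8 equivalent strategies.
No other strategy reproduces this row, so those 8 are the full class: agDEy, agDEw, agDNy, agDNw, akDEy, akDEw, akDNy, akDNw.

8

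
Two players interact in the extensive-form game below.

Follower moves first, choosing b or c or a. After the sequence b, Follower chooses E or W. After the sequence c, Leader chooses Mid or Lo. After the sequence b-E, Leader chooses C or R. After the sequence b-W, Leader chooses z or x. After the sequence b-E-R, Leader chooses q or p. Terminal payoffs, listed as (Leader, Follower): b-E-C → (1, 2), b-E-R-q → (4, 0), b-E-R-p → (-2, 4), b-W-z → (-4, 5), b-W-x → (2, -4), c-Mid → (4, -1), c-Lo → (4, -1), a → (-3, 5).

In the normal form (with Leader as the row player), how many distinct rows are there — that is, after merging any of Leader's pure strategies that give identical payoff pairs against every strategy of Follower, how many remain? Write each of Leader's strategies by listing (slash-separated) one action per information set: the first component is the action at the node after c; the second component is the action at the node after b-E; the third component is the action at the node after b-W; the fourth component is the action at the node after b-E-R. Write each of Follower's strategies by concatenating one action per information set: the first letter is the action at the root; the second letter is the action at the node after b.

Leader has 16 pure strategies: Mid/C/z/q, Mid/C/z/p, Mid/C/x/q, Mid/C/x/p, Mid/R/z/q, Mid/R/z/p, Mid/R/x/q, Mid/R/x/p, Lo/C/z/q, Lo/C/z/p, Lo/C/x/q, Lo/C/x/p, Lo/R/z/q, Lo/R/z/p, Lo/R/x/q, Lo/R/x/p. Columns: bE, bW, cE, cW, aE, aW.
{Mid/C/z/q, Mid/C/z/p, Lo/C/z/q, Lo/C/z/p} → row (1,2) (-4,5) (4,-1) (4,-1) (-3,5) (-3,5)
{Mid/C/x/q, Mid/C/x/p, Lo/C/x/q, Lo/C/x/p} → row (1,2) (2,-4) (4,-1) (4,-1) (-3,5) (-3,5)
{Mid/R/z/q, Lo/R/z/q} → row (4,0) (-4,5) (4,-1) (4,-1) (-3,5) (-3,5)
{Mid/R/z/p, Lo/R/z/p} → row (-2,4) (-4,5) (4,-1) (4,-1) (-3,5) (-3,5)
{Mid/R/x/q, Lo/R/x/q} → row (4,0) (2,-4) (4,-1) (4,-1) (-3,5) (-3,5)
{Mid/R/x/p, Lo/R/x/p} → row (-2,4) (2,-4) (4,-1) (4,-1) (-3,5) (-3,5)
That's 6 distinct rows out of 16 strategies.

6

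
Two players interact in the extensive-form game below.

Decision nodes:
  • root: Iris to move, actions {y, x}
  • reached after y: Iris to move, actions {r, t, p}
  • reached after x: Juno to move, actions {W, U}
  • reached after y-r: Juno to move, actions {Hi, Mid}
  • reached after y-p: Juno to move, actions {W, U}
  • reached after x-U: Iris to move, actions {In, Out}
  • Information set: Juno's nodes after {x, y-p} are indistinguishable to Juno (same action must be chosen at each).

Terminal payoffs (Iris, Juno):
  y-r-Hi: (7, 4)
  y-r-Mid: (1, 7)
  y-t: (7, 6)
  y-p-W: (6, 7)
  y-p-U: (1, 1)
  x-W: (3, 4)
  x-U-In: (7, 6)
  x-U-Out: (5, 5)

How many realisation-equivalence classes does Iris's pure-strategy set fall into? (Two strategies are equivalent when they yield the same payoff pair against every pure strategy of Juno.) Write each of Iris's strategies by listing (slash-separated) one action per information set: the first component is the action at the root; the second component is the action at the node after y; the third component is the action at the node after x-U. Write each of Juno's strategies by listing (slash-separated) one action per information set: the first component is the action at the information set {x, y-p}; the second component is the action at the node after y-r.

Iris has 12 pure strategies: y/r/In, y/r/Out, y/t/In, y/t/Out, y/p/In, y/p/Out, x/r/In, x/r/Out, x/t/In, x/t/Out, x/p/In, x/p/Out. Columns: W/Hi, W/Mid, U/Hi, U/Mid.
{y/r/In, y/r/Out} → row (7,4) (1,7) (7,4) (1,7)
{y/t/In, y/t/Out} → row (7,6) (7,6) (7,6) (7,6)
{y/p/In, y/p/Out} → row (6,7) (6,7) (1,1) (1,1)
{x/r/In, x/t/In, x/p/In} → row (3,4) (3,4) (7,6) (7,6)
{x/r/Out, x/t/Out, x/p/Out} → row (3,4) (3,4) (5,5) (5,5)
That's 5 distinct rows out of 12 strategies.

5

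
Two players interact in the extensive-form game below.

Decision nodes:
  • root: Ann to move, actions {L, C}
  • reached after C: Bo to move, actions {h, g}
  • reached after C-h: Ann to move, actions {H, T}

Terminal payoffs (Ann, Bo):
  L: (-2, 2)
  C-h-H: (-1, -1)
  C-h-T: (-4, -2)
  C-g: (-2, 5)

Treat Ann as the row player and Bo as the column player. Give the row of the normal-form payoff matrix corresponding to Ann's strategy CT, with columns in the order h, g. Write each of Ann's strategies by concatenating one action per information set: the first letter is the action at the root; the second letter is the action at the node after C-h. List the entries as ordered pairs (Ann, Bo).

vs h: Ann plays C → Bo plays h at [C] → Ann plays T at [C-h] → (-4, -2)
vs g: Ann plays C → Bo plays g at [C] → (-2, 5)

(-4,-2) (-2,5)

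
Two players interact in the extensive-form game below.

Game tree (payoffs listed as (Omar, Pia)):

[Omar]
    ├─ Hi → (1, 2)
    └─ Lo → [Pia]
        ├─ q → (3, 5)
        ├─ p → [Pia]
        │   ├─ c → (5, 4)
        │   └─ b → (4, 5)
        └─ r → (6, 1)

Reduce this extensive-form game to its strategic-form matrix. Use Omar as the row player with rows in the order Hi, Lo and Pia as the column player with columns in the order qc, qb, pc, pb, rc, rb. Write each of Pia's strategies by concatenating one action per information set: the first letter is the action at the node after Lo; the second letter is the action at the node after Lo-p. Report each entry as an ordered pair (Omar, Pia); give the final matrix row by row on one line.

Hi: (1,2) (1,2) (1,2) (1,2) (1,2) (1,2) | Lo: (3,5) (3,5) (5,4) (4,5) (6,1) (6,1)

Row Hi: qc→(1,2), qb→(1,2), pc→(1,2), pb→(1,2), rc→(1,2), rb→(1,2)
Row Lo: qc→(3,5), qb→(3,5), pc→(5,4), pb→(4,5), rc→(6,1), rb→(6,1)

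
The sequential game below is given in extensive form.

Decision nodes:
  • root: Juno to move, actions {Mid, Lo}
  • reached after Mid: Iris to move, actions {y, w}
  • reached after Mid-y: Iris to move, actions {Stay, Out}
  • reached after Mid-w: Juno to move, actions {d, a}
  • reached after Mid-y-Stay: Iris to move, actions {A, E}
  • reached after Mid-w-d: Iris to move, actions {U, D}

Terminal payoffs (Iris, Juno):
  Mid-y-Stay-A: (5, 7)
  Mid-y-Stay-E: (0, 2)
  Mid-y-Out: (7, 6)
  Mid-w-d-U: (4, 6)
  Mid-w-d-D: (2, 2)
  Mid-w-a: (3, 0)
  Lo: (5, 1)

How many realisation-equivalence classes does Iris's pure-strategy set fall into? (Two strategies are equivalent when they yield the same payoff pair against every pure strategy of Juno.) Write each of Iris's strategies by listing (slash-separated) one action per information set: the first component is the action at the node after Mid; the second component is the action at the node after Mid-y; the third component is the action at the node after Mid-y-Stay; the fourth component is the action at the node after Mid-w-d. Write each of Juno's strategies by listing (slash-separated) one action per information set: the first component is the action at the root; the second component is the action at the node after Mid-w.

5

Iris has 16 pure strategies: y/Stay/A/U, y/Stay/A/D, y/Stay/E/U, y/Stay/E/D, y/Out/A/U, y/Out/A/D, y/Out/E/U, y/Out/E/D, w/Stay/A/U, w/Stay/A/D, w/Stay/E/U, w/Stay/E/D, w/Out/A/U, w/Out/A/D, w/Out/E/U, w/Out/E/D. Columns: Mid/d, Mid/a, Lo/d, Lo/a.
{y/Stay/A/U, y/Stay/A/D} → row (5,7) (5,7) (5,1) (5,1)
{y/Stay/E/U, y/Stay/E/D} → row (0,2) (0,2) (5,1) (5,1)
{y/Out/A/U, y/Out/A/D, y/Out/E/U, y/Out/E/D} → row (7,6) (7,6) (5,1) (5,1)
{w/Stay/A/U, w/Stay/E/U, w/Out/A/U, w/Out/E/U} → row (4,6) (3,0) (5,1) (5,1)
{w/Stay/A/D, w/Stay/E/D, w/Out/A/D, w/Out/E/D} → row (2,2) (3,0) (5,1) (5,1)
That's 5 distinct rows out of 16 strategies.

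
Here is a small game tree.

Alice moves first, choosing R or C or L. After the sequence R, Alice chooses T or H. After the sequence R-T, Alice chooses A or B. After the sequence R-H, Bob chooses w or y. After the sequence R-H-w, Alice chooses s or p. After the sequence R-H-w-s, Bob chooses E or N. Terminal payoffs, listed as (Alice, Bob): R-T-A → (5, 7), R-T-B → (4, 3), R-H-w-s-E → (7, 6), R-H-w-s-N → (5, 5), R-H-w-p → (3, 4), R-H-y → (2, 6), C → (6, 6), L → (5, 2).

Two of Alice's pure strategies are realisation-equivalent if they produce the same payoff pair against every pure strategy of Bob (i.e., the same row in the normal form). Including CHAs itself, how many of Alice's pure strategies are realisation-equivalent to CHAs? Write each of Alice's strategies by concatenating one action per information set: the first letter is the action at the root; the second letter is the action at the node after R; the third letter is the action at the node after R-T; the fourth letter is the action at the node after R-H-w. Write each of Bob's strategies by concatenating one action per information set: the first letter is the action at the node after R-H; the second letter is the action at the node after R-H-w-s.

Row for CHAs (columns wE, wN, yE, yN): (6,6) (6,6) (6,6) (6,6).
Under CHAs, Alice's choice at the node after R and at the node after R-T and at the node after R-H-w can never be reached regardless of what Bob does, so varying those choices leaves every outcome unchanged.
Holding the reachable choices fixed and varying the unreachable ones freely already gives 2 × 2 × 2 = 8 equivalent strategies.
No other strategy reproduces this row, so those 8 are the full class: CTAs, CTAp, CTBs, CTBp, CHAs, CHAp, CHBs, CHBp.

8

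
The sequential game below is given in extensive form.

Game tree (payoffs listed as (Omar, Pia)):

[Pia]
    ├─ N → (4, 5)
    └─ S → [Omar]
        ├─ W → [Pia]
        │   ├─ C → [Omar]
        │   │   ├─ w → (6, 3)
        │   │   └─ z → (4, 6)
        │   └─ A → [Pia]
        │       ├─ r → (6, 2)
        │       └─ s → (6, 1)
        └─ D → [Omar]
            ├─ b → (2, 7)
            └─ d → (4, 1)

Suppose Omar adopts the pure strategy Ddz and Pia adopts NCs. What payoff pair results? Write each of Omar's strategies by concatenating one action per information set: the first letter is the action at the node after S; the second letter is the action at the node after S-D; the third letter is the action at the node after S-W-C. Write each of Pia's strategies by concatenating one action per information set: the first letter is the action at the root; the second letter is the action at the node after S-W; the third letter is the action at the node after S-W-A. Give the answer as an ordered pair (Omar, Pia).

(4, 5)

Trace the play path from the root:
  Pia plays N
→ terminal payoff (4, 5).
(Omar's choice at the node after S is never reached on this path, so it doesn't affect the outcome.)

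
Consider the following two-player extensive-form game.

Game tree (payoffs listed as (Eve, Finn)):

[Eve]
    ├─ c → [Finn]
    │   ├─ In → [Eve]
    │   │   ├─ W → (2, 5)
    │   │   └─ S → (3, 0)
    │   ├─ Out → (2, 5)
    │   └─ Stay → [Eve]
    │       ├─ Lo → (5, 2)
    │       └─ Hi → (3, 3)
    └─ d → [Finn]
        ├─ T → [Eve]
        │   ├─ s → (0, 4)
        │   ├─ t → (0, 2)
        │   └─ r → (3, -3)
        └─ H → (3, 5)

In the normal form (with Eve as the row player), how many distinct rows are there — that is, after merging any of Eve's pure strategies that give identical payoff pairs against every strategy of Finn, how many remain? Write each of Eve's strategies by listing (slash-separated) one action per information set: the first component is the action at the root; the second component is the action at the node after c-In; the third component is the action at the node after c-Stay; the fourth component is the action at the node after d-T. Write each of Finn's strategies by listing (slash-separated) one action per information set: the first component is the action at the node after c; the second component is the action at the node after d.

7

Eve has 24 pure strategies: c/W/Lo/s, c/W/Lo/t, c/W/Lo/r, c/W/Hi/s, c/W/Hi/t, c/W/Hi/r, c/S/Lo/s, c/S/Lo/t, c/S/Lo/r, c/S/Hi/s, c/S/Hi/t, c/S/Hi/r, d/W/Lo/s, d/W/Lo/t, d/W/Lo/r, d/W/Hi/s, d/W/Hi/t, d/W/Hi/r, d/S/Lo/s, d/S/Lo/t, d/S/Lo/r, d/S/Hi/s, d/S/Hi/t, d/S/Hi/r. Columns: In/T, In/H, Out/T, Out/H, Stay/T, Stay/H.
{c/W/Lo/s, c/W/Lo/t, c/W/Lo/r} → row (2,5) (2,5) (2,5) (2,5) (5,2) (5,2)
{c/W/Hi/s, c/W/Hi/t, c/W/Hi/r} → row (2,5) (2,5) (2,5) (2,5) (3,3) (3,3)
{c/S/Lo/s, c/S/Lo/t, c/S/Lo/r} → row (3,0) (3,0) (2,5) (2,5) (5,2) (5,2)
{c/S/Hi/s, c/S/Hi/t, c/S/Hi/r} → row (3,0) (3,0) (2,5) (2,5) (3,3) (3,3)
{d/W/Lo/s, d/W/Hi/s, d/S/Lo/s, d/S/Hi/s} → row (0,4) (3,5) (0,4) (3,5) (0,4) (3,5)
{d/W/Lo/t, d/W/Hi/t, d/S/Lo/t, d/S/Hi/t} → row (0,2) (3,5) (0,2) (3,5) (0,2) (3,5)
{d/W/Lo/r, d/W/Hi/r, d/S/Lo/r, d/S/Hi/r} → row (3,-3) (3,5) (3,-3) (3,5) (3,-3) (3,5)
That's 7 distinct rows out of 24 strategies.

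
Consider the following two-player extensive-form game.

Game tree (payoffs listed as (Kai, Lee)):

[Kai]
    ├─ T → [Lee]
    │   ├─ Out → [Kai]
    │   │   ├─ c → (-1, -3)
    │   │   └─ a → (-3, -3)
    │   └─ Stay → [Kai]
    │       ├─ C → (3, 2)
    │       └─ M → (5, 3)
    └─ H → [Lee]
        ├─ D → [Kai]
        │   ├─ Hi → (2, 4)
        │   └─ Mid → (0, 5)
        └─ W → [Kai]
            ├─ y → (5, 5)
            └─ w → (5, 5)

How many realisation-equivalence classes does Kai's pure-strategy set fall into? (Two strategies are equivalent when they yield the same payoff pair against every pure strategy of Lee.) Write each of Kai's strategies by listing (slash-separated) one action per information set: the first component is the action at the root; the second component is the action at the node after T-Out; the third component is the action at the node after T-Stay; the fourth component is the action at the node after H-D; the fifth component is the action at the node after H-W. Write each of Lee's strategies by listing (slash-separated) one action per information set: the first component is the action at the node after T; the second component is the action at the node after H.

Kai has 32 pure strategies: T/c/C/Hi/y, T/c/C/Hi/w, T/c/C/Mid/y, T/c/C/Mid/w, T/c/M/Hi/y, T/c/M/Hi/w, T/c/M/Mid/y, T/c/M/Mid/w, T/a/C/Hi/y, T/a/C/Hi/w, T/a/C/Mid/y, T/a/C/Mid/w, T/a/M/Hi/y, T/a/M/Hi/w, T/a/M/Mid/y, T/a/M/Mid/w, H/c/C/Hi/y, H/c/C/Hi/w, H/c/C/Mid/y, H/c/C/Mid/w, H/c/M/Hi/y, H/c/M/Hi/w, H/c/M/Mid/y, H/c/M/Mid/w, H/a/C/Hi/y, H/a/C/Hi/w, H/a/C/Mid/y, H/a/C/Mid/w, H/a/M/Hi/y, H/a/M/Hi/w, H/a/M/Mid/y, H/a/M/Mid/w. Columns: Out/D, Out/W, Stay/D, Stay/W.
{T/c/C/Hi/y, T/c/C/Hi/w, T/c/C/Mid/y, T/c/C/Mid/w} → row (-1,-3) (-1,-3) (3,2) (3,2)
{T/c/M/Hi/y, T/c/M/Hi/w, T/c/M/Mid/y, T/c/M/Mid/w} → row (-1,-3) (-1,-3) (5,3) (5,3)
{T/a/C/Hi/y, T/a/C/Hi/w, T/a/C/Mid/y, T/a/C/Mid/w} → row (-3,-3) (-3,-3) (3,2) (3,2)
{T/a/M/Hi/y, T/a/M/Hi/w, T/a/M/Mid/y, T/a/M/Mid/w} → row (-3,-3) (-3,-3) (5,3) (5,3)
{H/c/C/Hi/y, H/c/C/Hi/w, H/c/M/Hi/y, H/c/M/Hi/w, H/a/C/Hi/y, H/a/C/Hi/w, H/a/M/Hi/y, H/a/M/Hi/w} → row (2,4) (5,5) (2,4) (5,5)
{H/c/C/Mid/y, H/c/C/Mid/w, H/c/M/Mid/y, H/c/M/Mid/w, H/a/C/Mid/y, H/a/C/Mid/w, H/a/M/Mid/y, H/a/M/Mid/w} → row (0,5) (5,5) (0,5) (5,5)
That's 6 distinct rows out of 32 strategies.

6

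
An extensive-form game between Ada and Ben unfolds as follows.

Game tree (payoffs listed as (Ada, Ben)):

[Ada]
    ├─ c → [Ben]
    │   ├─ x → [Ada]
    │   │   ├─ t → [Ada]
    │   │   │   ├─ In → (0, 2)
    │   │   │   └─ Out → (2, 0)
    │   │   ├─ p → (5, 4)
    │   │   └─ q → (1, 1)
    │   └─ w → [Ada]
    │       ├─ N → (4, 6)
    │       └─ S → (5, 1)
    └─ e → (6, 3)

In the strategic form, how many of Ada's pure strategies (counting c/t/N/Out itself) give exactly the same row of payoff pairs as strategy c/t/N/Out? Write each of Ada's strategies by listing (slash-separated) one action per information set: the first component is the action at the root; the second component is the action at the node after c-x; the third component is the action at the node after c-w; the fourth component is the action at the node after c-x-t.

Row for c/t/N/Out (columns x, w): (2,0) (4,6).
Every one of Ada's information sets is on the play path for some reply by Ben when Ada follows c/t/N/Out.
Changing the action at any of them therefore changes at least one column, so only c/t/N/Out itself gives this row.

1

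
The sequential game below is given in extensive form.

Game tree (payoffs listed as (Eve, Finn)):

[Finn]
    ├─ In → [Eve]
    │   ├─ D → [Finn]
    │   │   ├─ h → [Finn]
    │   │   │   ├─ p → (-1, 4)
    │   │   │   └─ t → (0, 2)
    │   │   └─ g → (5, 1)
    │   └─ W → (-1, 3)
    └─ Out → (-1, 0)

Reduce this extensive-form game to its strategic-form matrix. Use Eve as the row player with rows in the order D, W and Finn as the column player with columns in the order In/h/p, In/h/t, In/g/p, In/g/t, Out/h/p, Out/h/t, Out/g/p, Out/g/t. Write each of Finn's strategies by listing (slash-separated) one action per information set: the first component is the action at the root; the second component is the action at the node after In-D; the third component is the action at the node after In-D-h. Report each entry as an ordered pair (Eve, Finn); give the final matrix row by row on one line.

       In/h/p   In/h/t   In/g/p   In/g/t  Out/h/p  Out/h/t  Out/g/p  Out/g/t
   D   (-1,4)    (0,2)    (5,1)    (5,1)   (-1,0)   (-1,0)   (-1,0)   (-1,0)
   W   (-1,3)   (-1,3)   (-1,3)   (-1,3)   (-1,0)   (-1,0)   (-1,0)   (-1,0)

D: (-1,4) (0,2) (5,1) (5,1) (-1,0) (-1,0) (-1,0) (-1,0) | W: (-1,3) (-1,3) (-1,3) (-1,3) (-1,0) (-1,0) (-1,0) (-1,0)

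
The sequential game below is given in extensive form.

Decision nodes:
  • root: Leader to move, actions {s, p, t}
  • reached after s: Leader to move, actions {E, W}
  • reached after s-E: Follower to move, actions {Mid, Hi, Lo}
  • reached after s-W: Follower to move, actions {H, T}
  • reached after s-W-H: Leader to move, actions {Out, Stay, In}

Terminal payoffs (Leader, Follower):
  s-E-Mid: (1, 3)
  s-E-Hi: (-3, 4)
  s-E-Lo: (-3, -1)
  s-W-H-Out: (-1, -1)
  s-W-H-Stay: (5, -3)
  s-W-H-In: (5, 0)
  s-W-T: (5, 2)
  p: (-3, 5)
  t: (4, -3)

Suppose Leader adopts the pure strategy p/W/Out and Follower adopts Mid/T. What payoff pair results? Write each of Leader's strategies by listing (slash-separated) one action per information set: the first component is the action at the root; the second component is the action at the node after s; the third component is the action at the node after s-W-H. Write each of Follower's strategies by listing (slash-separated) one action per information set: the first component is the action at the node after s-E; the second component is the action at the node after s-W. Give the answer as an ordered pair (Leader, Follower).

(-3, 5)

Trace the play path from the root:
  Leader plays p
→ terminal payoff (-3, 5).
(Leader's choice at the node after s is never reached on this path, so it doesn't affect the outcome.)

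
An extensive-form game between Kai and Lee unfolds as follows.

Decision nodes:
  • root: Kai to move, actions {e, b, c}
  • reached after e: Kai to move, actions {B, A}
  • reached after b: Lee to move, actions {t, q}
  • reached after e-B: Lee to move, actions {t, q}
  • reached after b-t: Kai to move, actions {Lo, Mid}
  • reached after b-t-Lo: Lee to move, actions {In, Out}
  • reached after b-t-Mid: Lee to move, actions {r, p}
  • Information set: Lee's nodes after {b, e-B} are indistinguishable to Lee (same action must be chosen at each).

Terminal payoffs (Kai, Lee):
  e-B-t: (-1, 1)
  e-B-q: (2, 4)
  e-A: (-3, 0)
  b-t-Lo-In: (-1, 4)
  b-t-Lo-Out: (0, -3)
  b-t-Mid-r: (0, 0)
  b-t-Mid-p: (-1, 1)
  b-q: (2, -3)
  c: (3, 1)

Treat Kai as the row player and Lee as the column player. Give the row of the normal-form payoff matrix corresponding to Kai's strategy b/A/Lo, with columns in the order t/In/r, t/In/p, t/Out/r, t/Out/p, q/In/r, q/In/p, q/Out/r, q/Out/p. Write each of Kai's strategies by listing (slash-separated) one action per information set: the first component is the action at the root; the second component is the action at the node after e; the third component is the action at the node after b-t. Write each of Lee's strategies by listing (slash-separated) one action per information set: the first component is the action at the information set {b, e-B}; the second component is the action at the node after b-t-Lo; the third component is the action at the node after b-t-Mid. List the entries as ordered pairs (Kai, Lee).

(-1,4) (-1,4) (0,-3) (0,-3) (2,-3) (2,-3) (2,-3) (2,-3)

vs t/In/r: Kai plays b → Lee plays t at [b] → Kai plays Lo at [b-t] → Lee plays In at [b-t-Lo] → (-1, 4)
vs t/In/p: Kai plays b → Lee plays t at [b] → Kai plays Lo at [b-t] → Lee plays In at [b-t-Lo] → (-1, 4)
vs t/Out/r: Kai plays b → Lee plays t at [b] → Kai plays Lo at [b-t] → Lee plays Out at [b-t-Lo] → (0, -3)
vs t/Out/p: Kai plays b → Lee plays t at [b] → Kai plays Lo at [b-t] → Lee plays Out at [b-t-Lo] → (0, -3)
vs q/In/r: Kai plays b → Lee plays q at [b] → (2, -3)
vs q/In/p: Kai plays b → Lee plays q at [b] → (2, -3)
vs q/Out/r: Kai plays b → Lee plays q at [b] → (2, -3)
vs q/Out/p: Kai plays b → Lee plays q at [b] → (2, -3)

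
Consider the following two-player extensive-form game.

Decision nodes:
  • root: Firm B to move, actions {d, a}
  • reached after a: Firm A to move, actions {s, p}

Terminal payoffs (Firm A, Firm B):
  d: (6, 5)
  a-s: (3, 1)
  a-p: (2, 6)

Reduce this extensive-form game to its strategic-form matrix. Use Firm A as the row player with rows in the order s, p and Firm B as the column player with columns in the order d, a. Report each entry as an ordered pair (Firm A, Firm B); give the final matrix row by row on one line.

            d        a
   s    (6,5)    (3,1)
   p    (6,5)    (2,6)

s: (6,5) (3,1) | p: (6,5) (2,6)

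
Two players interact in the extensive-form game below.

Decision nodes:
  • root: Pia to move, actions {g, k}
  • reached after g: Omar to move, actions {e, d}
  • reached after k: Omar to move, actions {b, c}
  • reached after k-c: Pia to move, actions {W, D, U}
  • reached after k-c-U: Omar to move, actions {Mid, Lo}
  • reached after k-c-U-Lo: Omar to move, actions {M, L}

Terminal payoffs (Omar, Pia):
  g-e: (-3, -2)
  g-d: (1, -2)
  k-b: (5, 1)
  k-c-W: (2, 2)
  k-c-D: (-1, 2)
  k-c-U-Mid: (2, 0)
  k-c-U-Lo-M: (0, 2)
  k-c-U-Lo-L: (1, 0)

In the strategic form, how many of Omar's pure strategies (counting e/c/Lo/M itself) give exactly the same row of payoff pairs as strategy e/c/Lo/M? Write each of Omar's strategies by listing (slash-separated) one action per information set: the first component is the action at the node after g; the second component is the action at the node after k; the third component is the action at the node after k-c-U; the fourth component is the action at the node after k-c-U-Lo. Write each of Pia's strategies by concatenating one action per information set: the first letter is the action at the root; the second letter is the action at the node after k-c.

Row for e/c/Lo/M (columns gW, gD, gU, kW, kD, kU): (-3,-2) (-3,-2) (-3,-2) (2,2) (-1,2) (0,2).
Every one of Omar's information sets is on the play path for some reply by Pia when Omar follows e/c/Lo/M.
Changing the action at any of them therefore changes at least one column, so only e/c/Lo/M itself gives this row.

1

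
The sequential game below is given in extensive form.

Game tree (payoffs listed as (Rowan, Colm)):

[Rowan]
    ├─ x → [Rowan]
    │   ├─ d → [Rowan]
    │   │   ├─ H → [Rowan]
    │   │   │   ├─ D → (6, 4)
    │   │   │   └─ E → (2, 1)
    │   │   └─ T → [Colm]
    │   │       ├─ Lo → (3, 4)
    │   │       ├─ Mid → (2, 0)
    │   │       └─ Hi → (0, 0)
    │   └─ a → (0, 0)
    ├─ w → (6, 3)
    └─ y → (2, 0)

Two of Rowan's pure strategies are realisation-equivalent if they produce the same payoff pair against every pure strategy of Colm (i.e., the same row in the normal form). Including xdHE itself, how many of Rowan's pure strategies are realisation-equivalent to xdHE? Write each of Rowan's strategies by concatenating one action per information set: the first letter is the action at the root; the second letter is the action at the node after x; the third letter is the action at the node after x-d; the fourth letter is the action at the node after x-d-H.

Row for xdHE (columns Lo, Mid, Hi): (2,1) (2,1) (2,1).
Every one of Rowan's information sets is on the play path for some reply by Colm when Rowan follows xdHE.
Changing the action at any of them therefore changes at least one column, so only xdHE itself gives this row.

1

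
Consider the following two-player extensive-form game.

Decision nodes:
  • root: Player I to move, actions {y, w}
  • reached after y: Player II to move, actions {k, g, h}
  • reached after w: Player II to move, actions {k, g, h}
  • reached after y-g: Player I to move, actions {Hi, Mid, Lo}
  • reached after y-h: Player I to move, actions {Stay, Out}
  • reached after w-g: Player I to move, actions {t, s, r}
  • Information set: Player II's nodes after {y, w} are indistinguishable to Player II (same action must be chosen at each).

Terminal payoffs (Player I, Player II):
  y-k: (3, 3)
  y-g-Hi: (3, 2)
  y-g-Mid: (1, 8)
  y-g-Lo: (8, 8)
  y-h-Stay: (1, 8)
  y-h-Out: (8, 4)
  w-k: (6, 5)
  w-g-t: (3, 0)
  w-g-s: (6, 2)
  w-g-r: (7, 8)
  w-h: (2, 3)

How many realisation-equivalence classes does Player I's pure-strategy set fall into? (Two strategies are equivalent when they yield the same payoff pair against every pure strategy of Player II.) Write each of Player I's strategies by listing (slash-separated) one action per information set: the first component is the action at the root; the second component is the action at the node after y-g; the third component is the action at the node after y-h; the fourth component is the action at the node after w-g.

Player I has 36 pure strategies: y/Hi/Stay/t, y/Hi/Stay/s, y/Hi/Stay/r, y/Hi/Out/t, y/Hi/Out/s, y/Hi/Out/r, y/Mid/Stay/t, y/Mid/Stay/s, y/Mid/Stay/r, y/Mid/Out/t, y/Mid/Out/s, y/Mid/Out/r, y/Lo/Stay/t, y/Lo/Stay/s, y/Lo/Stay/r, y/Lo/Out/t, y/Lo/Out/s, y/Lo/Out/r, w/Hi/Stay/t, w/Hi/Stay/s, w/Hi/Stay/r, w/Hi/Out/t, w/Hi/Out/s, w/Hi/Out/r, w/Mid/Stay/t, w/Mid/Stay/s, w/Mid/Stay/r, w/Mid/Out/t, w/Mid/Out/s, w/Mid/Out/r, w/Lo/Stay/t, w/Lo/Stay/s, w/Lo/Stay/r, w/Lo/Out/t, w/Lo/Out/s, w/Lo/Out/r. Columns: k, g, h.
{y/Hi/Stay/t, y/Hi/Stay/s, y/Hi/Stay/r} → row (3,3) (3,2) (1,8)
{y/Hi/Out/t, y/Hi/Out/s, y/Hi/Out/r} → row (3,3) (3,2) (8,4)
{y/Mid/Stay/t, y/Mid/Stay/s, y/Mid/Stay/r} → row (3,3) (1,8) (1,8)
{y/Mid/Out/t, y/Mid/Out/s, y/Mid/Out/r} → row (3,3) (1,8) (8,4)
{y/Lo/Stay/t, y/Lo/Stay/s, y/Lo/Stay/r} → row (3,3) (8,8) (1,8)
{y/Lo/Out/t, y/Lo/Out/s, y/Lo/Out/r} → row (3,3) (8,8) (8,4)
{w/Hi/Stay/t, w/Hi/Out/t, w/Mid/Stay/t, w/Mid/Out/t, w/Lo/Stay/t, w/Lo/Out/t} → row (6,5) (3,0) (2,3)
{w/Hi/Stay/s, w/Hi/Out/s, w/Mid/Stay/s, w/Mid/Out/s, w/Lo/Stay/s, w/Lo/Out/s} → row (6,5) (6,2) (2,3)
{w/Hi/Stay/r, w/Hi/Out/r, w/Mid/Stay/r, w/Mid/Out/r, w/Lo/Stay/r, w/Lo/Out/r} → row (6,5) (7,8) (2,3)
That's 9 distinct rows out of 36 strategies.

9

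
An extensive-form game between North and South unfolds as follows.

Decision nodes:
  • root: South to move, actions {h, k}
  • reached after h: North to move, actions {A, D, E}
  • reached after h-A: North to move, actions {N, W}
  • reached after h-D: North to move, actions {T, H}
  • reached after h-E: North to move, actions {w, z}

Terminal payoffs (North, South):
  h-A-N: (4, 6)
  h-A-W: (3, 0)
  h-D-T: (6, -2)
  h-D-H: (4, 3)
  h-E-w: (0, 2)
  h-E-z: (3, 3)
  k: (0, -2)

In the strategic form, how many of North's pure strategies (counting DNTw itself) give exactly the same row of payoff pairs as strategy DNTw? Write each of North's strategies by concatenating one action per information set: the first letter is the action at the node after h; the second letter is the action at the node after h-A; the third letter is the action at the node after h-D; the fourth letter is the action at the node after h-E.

Row for DNTw (columns h, k): (6,-2) (0,-2).
Under DNTw, North's choice at the node after h-A and at the node after h-E can never be reached regardless of what South does, so varying those choices leaves every outcome unchanged.
Holding the reachable choices fixed and varying the unreachable ones freely already gives 2 × 2 = 4 equivalent strategies.
No other strategy reproduces this row, so those 4 are the full class: DNTw, DNTz, DWTw, DWTz.

4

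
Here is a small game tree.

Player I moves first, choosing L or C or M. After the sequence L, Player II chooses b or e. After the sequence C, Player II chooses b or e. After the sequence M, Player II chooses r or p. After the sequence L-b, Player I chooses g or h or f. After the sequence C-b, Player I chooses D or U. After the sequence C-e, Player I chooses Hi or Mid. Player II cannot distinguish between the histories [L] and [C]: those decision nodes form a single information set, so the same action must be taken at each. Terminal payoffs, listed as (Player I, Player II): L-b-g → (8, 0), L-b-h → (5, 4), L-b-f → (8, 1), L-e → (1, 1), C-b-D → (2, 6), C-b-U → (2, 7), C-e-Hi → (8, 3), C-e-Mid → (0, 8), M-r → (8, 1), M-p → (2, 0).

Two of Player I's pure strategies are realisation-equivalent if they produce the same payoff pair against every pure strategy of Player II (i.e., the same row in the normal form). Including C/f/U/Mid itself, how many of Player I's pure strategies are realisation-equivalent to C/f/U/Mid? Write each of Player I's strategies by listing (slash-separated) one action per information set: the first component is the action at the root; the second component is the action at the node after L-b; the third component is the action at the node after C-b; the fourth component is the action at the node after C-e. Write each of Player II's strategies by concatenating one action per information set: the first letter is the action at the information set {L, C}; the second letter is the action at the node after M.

Row for C/f/U/Mid (columns br, bp, er, ep): (2,7) (2,7) (0,8) (0,8).
Under C/f/U/Mid, Player I's choice at the node after L-b can never be reached regardless of what Player II does, so varying those choices leaves every outcome unchanged.
Holding the reachable choices fixed and varying the unreachable one freely already gives 3 equivalent strategies.
No other strategy reproduces this row, so those 3 are the full class: C/g/U/Mid, C/h/U/Mid, C/f/U/Mid.

3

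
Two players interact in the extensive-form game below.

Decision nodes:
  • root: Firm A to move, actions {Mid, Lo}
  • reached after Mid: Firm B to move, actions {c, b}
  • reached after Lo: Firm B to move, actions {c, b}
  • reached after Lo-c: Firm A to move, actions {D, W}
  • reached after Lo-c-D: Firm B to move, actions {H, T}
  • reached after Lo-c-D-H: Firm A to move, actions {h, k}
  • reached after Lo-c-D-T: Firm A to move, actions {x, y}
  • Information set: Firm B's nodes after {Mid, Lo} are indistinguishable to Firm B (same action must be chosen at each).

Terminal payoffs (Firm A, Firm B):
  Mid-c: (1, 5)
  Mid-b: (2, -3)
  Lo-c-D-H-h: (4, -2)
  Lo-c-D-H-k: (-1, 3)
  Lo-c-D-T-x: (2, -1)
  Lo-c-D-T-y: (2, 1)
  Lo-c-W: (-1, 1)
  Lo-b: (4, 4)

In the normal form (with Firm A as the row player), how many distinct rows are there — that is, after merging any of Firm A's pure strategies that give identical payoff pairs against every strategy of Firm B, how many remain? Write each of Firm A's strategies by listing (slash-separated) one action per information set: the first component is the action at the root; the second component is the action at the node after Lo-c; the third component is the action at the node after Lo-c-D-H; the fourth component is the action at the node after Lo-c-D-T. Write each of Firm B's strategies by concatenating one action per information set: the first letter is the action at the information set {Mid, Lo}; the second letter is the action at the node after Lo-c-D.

Firm A has 16 pure strategies: Mid/D/h/x, Mid/D/h/y, Mid/D/k/x, Mid/D/k/y, Mid/W/h/x, Mid/W/h/y, Mid/W/k/x, Mid/W/k/y, Lo/D/h/x, Lo/D/h/y, Lo/D/k/x, Lo/D/k/y, Lo/W/h/x, Lo/W/h/y, Lo/W/k/x, Lo/W/k/y. Columns: cH, cT, bH, bT.
{Mid/D/h/x, Mid/D/h/y, Mid/D/k/x, Mid/D/k/y, Mid/W/h/x, Mid/W/h/y, Mid/W/k/x, Mid/W/k/y} → row (1,5) (1,5) (2,-3) (2,-3)
{Lo/D/h/x} → row (4,-2) (2,-1) (4,4) (4,4)
{Lo/D/h/y} → row (4,-2) (2,1) (4,4) (4,4)
{Lo/D/k/x} → row (-1,3) (2,-1) (4,4) (4,4)
{Lo/D/k/y} → row (-1,3) (2,1) (4,4) (4,4)
{Lo/W/h/x, Lo/W/h/y, Lo/W/k/x, Lo/W/k/y} → row (-1,1) (-1,1) (4,4) (4,4)
That's 6 distinct rows out of 16 strategies.

6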